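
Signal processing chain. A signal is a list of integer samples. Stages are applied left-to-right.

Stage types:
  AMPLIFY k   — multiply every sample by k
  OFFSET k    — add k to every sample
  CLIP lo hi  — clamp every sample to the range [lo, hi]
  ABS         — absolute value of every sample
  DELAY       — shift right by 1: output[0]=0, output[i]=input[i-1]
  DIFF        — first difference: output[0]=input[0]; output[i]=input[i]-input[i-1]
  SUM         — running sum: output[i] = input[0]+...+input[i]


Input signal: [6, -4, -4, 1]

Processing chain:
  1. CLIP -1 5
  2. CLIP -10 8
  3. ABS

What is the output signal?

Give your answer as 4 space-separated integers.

Answer: 5 1 1 1

Derivation:
Input: [6, -4, -4, 1]
Stage 1 (CLIP -1 5): clip(6,-1,5)=5, clip(-4,-1,5)=-1, clip(-4,-1,5)=-1, clip(1,-1,5)=1 -> [5, -1, -1, 1]
Stage 2 (CLIP -10 8): clip(5,-10,8)=5, clip(-1,-10,8)=-1, clip(-1,-10,8)=-1, clip(1,-10,8)=1 -> [5, -1, -1, 1]
Stage 3 (ABS): |5|=5, |-1|=1, |-1|=1, |1|=1 -> [5, 1, 1, 1]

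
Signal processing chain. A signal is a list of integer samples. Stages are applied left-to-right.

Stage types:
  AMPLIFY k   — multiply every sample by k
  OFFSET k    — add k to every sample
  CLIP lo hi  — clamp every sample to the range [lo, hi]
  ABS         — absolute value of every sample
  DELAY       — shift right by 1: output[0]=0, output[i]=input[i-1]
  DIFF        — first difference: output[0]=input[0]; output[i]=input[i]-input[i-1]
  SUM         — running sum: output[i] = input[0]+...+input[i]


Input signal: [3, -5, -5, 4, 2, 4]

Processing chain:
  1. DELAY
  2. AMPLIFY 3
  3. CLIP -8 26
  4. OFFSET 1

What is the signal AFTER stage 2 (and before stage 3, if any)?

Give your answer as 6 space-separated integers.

Input: [3, -5, -5, 4, 2, 4]
Stage 1 (DELAY): [0, 3, -5, -5, 4, 2] = [0, 3, -5, -5, 4, 2] -> [0, 3, -5, -5, 4, 2]
Stage 2 (AMPLIFY 3): 0*3=0, 3*3=9, -5*3=-15, -5*3=-15, 4*3=12, 2*3=6 -> [0, 9, -15, -15, 12, 6]

Answer: 0 9 -15 -15 12 6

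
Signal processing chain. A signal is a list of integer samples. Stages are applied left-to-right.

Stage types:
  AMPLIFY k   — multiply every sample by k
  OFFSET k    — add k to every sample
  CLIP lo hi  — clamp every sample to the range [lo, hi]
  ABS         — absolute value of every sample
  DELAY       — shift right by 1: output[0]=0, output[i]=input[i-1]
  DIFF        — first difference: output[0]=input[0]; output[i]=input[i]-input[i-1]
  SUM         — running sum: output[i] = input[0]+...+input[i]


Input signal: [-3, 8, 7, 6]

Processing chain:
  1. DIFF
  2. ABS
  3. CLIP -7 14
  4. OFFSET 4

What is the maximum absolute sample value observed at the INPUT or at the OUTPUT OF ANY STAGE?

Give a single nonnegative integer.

Input: [-3, 8, 7, 6] (max |s|=8)
Stage 1 (DIFF): s[0]=-3, 8--3=11, 7-8=-1, 6-7=-1 -> [-3, 11, -1, -1] (max |s|=11)
Stage 2 (ABS): |-3|=3, |11|=11, |-1|=1, |-1|=1 -> [3, 11, 1, 1] (max |s|=11)
Stage 3 (CLIP -7 14): clip(3,-7,14)=3, clip(11,-7,14)=11, clip(1,-7,14)=1, clip(1,-7,14)=1 -> [3, 11, 1, 1] (max |s|=11)
Stage 4 (OFFSET 4): 3+4=7, 11+4=15, 1+4=5, 1+4=5 -> [7, 15, 5, 5] (max |s|=15)
Overall max amplitude: 15

Answer: 15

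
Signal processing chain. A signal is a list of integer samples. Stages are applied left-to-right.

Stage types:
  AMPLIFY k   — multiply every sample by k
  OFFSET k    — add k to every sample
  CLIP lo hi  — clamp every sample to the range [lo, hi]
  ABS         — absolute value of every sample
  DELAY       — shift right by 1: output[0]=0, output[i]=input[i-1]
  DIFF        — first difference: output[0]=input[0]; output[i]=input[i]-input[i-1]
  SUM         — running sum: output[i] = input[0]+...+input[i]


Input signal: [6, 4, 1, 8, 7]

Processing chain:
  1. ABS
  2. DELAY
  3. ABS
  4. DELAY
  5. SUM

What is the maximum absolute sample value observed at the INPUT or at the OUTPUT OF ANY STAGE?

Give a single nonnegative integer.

Input: [6, 4, 1, 8, 7] (max |s|=8)
Stage 1 (ABS): |6|=6, |4|=4, |1|=1, |8|=8, |7|=7 -> [6, 4, 1, 8, 7] (max |s|=8)
Stage 2 (DELAY): [0, 6, 4, 1, 8] = [0, 6, 4, 1, 8] -> [0, 6, 4, 1, 8] (max |s|=8)
Stage 3 (ABS): |0|=0, |6|=6, |4|=4, |1|=1, |8|=8 -> [0, 6, 4, 1, 8] (max |s|=8)
Stage 4 (DELAY): [0, 0, 6, 4, 1] = [0, 0, 6, 4, 1] -> [0, 0, 6, 4, 1] (max |s|=6)
Stage 5 (SUM): sum[0..0]=0, sum[0..1]=0, sum[0..2]=6, sum[0..3]=10, sum[0..4]=11 -> [0, 0, 6, 10, 11] (max |s|=11)
Overall max amplitude: 11

Answer: 11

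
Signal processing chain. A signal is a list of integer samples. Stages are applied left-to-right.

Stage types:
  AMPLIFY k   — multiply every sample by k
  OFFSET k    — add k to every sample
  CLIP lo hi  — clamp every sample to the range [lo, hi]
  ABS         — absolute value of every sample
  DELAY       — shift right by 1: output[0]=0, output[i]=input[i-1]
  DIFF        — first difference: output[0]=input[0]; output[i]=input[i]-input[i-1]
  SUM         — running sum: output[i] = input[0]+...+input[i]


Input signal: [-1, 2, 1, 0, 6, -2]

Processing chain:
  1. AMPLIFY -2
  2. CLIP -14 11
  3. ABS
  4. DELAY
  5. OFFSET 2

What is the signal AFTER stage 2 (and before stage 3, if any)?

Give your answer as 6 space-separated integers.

Answer: 2 -4 -2 0 -12 4

Derivation:
Input: [-1, 2, 1, 0, 6, -2]
Stage 1 (AMPLIFY -2): -1*-2=2, 2*-2=-4, 1*-2=-2, 0*-2=0, 6*-2=-12, -2*-2=4 -> [2, -4, -2, 0, -12, 4]
Stage 2 (CLIP -14 11): clip(2,-14,11)=2, clip(-4,-14,11)=-4, clip(-2,-14,11)=-2, clip(0,-14,11)=0, clip(-12,-14,11)=-12, clip(4,-14,11)=4 -> [2, -4, -2, 0, -12, 4]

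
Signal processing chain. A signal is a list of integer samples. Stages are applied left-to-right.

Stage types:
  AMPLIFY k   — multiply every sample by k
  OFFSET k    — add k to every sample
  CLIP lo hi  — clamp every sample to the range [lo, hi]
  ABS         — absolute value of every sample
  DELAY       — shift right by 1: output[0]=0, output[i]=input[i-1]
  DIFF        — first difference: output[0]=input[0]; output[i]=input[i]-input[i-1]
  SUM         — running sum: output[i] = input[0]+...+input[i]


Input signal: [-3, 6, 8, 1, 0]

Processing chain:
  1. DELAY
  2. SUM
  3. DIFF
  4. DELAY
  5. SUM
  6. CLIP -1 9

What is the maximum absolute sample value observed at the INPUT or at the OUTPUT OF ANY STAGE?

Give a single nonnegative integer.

Input: [-3, 6, 8, 1, 0] (max |s|=8)
Stage 1 (DELAY): [0, -3, 6, 8, 1] = [0, -3, 6, 8, 1] -> [0, -3, 6, 8, 1] (max |s|=8)
Stage 2 (SUM): sum[0..0]=0, sum[0..1]=-3, sum[0..2]=3, sum[0..3]=11, sum[0..4]=12 -> [0, -3, 3, 11, 12] (max |s|=12)
Stage 3 (DIFF): s[0]=0, -3-0=-3, 3--3=6, 11-3=8, 12-11=1 -> [0, -3, 6, 8, 1] (max |s|=8)
Stage 4 (DELAY): [0, 0, -3, 6, 8] = [0, 0, -3, 6, 8] -> [0, 0, -3, 6, 8] (max |s|=8)
Stage 5 (SUM): sum[0..0]=0, sum[0..1]=0, sum[0..2]=-3, sum[0..3]=3, sum[0..4]=11 -> [0, 0, -3, 3, 11] (max |s|=11)
Stage 6 (CLIP -1 9): clip(0,-1,9)=0, clip(0,-1,9)=0, clip(-3,-1,9)=-1, clip(3,-1,9)=3, clip(11,-1,9)=9 -> [0, 0, -1, 3, 9] (max |s|=9)
Overall max amplitude: 12

Answer: 12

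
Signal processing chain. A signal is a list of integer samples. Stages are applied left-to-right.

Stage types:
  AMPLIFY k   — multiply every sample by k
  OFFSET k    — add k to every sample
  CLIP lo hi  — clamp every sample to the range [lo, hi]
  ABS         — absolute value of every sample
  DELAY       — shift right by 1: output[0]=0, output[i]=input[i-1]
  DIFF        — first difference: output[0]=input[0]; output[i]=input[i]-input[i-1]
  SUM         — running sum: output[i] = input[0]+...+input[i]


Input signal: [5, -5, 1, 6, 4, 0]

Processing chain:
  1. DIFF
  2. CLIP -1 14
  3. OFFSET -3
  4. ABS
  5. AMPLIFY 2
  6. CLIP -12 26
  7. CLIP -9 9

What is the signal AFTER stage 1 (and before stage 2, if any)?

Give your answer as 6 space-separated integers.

Input: [5, -5, 1, 6, 4, 0]
Stage 1 (DIFF): s[0]=5, -5-5=-10, 1--5=6, 6-1=5, 4-6=-2, 0-4=-4 -> [5, -10, 6, 5, -2, -4]

Answer: 5 -10 6 5 -2 -4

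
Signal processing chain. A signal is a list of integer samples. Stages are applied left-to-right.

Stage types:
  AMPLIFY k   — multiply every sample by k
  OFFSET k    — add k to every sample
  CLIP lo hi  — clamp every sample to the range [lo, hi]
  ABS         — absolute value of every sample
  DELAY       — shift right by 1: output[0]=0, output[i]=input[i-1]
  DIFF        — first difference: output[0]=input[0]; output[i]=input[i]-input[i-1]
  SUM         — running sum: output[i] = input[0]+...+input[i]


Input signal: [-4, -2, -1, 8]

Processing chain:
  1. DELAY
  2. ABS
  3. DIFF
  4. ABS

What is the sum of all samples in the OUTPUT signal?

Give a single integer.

Answer: 7

Derivation:
Input: [-4, -2, -1, 8]
Stage 1 (DELAY): [0, -4, -2, -1] = [0, -4, -2, -1] -> [0, -4, -2, -1]
Stage 2 (ABS): |0|=0, |-4|=4, |-2|=2, |-1|=1 -> [0, 4, 2, 1]
Stage 3 (DIFF): s[0]=0, 4-0=4, 2-4=-2, 1-2=-1 -> [0, 4, -2, -1]
Stage 4 (ABS): |0|=0, |4|=4, |-2|=2, |-1|=1 -> [0, 4, 2, 1]
Output sum: 7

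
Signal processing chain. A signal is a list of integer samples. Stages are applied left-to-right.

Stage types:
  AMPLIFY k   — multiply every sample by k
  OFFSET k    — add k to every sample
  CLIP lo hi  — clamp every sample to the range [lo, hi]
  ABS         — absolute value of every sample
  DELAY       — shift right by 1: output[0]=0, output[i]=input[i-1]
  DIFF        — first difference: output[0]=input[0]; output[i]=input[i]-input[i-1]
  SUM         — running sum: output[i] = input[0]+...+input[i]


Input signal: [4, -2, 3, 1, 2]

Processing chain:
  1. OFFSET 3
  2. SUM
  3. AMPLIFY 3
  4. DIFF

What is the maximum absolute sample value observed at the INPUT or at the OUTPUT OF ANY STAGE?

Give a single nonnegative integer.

Answer: 69

Derivation:
Input: [4, -2, 3, 1, 2] (max |s|=4)
Stage 1 (OFFSET 3): 4+3=7, -2+3=1, 3+3=6, 1+3=4, 2+3=5 -> [7, 1, 6, 4, 5] (max |s|=7)
Stage 2 (SUM): sum[0..0]=7, sum[0..1]=8, sum[0..2]=14, sum[0..3]=18, sum[0..4]=23 -> [7, 8, 14, 18, 23] (max |s|=23)
Stage 3 (AMPLIFY 3): 7*3=21, 8*3=24, 14*3=42, 18*3=54, 23*3=69 -> [21, 24, 42, 54, 69] (max |s|=69)
Stage 4 (DIFF): s[0]=21, 24-21=3, 42-24=18, 54-42=12, 69-54=15 -> [21, 3, 18, 12, 15] (max |s|=21)
Overall max amplitude: 69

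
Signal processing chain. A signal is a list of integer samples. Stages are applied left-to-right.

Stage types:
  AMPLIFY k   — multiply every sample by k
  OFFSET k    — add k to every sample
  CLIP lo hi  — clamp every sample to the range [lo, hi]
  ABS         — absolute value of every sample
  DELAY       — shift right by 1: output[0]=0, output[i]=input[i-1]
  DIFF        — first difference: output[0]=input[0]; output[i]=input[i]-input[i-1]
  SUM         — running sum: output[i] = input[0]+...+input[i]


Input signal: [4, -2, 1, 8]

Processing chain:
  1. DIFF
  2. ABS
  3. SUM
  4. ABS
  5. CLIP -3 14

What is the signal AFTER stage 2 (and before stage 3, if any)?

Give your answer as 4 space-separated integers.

Input: [4, -2, 1, 8]
Stage 1 (DIFF): s[0]=4, -2-4=-6, 1--2=3, 8-1=7 -> [4, -6, 3, 7]
Stage 2 (ABS): |4|=4, |-6|=6, |3|=3, |7|=7 -> [4, 6, 3, 7]

Answer: 4 6 3 7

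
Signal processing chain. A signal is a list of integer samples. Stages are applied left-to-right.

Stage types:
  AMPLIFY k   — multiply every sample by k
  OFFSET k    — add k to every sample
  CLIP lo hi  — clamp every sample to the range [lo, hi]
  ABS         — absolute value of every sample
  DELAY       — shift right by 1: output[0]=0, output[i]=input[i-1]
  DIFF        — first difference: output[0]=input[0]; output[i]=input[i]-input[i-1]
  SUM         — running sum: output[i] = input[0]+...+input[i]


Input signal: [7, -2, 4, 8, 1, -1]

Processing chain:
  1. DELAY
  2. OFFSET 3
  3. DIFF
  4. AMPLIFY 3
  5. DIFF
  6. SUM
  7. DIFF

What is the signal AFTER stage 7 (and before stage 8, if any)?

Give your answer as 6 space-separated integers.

Answer: 9 12 -48 45 -6 -33

Derivation:
Input: [7, -2, 4, 8, 1, -1]
Stage 1 (DELAY): [0, 7, -2, 4, 8, 1] = [0, 7, -2, 4, 8, 1] -> [0, 7, -2, 4, 8, 1]
Stage 2 (OFFSET 3): 0+3=3, 7+3=10, -2+3=1, 4+3=7, 8+3=11, 1+3=4 -> [3, 10, 1, 7, 11, 4]
Stage 3 (DIFF): s[0]=3, 10-3=7, 1-10=-9, 7-1=6, 11-7=4, 4-11=-7 -> [3, 7, -9, 6, 4, -7]
Stage 4 (AMPLIFY 3): 3*3=9, 7*3=21, -9*3=-27, 6*3=18, 4*3=12, -7*3=-21 -> [9, 21, -27, 18, 12, -21]
Stage 5 (DIFF): s[0]=9, 21-9=12, -27-21=-48, 18--27=45, 12-18=-6, -21-12=-33 -> [9, 12, -48, 45, -6, -33]
Stage 6 (SUM): sum[0..0]=9, sum[0..1]=21, sum[0..2]=-27, sum[0..3]=18, sum[0..4]=12, sum[0..5]=-21 -> [9, 21, -27, 18, 12, -21]
Stage 7 (DIFF): s[0]=9, 21-9=12, -27-21=-48, 18--27=45, 12-18=-6, -21-12=-33 -> [9, 12, -48, 45, -6, -33]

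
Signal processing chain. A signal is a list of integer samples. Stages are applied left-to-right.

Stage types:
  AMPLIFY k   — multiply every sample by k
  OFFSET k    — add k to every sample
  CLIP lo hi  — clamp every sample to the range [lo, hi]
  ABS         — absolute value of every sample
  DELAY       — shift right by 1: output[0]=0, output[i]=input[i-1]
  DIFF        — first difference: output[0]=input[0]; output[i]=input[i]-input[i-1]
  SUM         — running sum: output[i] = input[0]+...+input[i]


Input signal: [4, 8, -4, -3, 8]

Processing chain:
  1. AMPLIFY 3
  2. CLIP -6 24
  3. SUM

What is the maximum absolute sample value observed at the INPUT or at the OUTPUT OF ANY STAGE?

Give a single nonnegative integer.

Answer: 48

Derivation:
Input: [4, 8, -4, -3, 8] (max |s|=8)
Stage 1 (AMPLIFY 3): 4*3=12, 8*3=24, -4*3=-12, -3*3=-9, 8*3=24 -> [12, 24, -12, -9, 24] (max |s|=24)
Stage 2 (CLIP -6 24): clip(12,-6,24)=12, clip(24,-6,24)=24, clip(-12,-6,24)=-6, clip(-9,-6,24)=-6, clip(24,-6,24)=24 -> [12, 24, -6, -6, 24] (max |s|=24)
Stage 3 (SUM): sum[0..0]=12, sum[0..1]=36, sum[0..2]=30, sum[0..3]=24, sum[0..4]=48 -> [12, 36, 30, 24, 48] (max |s|=48)
Overall max amplitude: 48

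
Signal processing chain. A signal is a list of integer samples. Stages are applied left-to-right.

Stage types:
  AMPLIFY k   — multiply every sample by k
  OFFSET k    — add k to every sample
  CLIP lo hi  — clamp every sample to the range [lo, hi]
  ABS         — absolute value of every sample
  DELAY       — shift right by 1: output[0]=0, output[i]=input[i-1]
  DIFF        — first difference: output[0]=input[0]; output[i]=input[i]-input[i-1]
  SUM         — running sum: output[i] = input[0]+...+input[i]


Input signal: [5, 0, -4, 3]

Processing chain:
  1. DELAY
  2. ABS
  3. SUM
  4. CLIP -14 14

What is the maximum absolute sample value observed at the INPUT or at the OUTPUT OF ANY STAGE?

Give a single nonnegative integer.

Input: [5, 0, -4, 3] (max |s|=5)
Stage 1 (DELAY): [0, 5, 0, -4] = [0, 5, 0, -4] -> [0, 5, 0, -4] (max |s|=5)
Stage 2 (ABS): |0|=0, |5|=5, |0|=0, |-4|=4 -> [0, 5, 0, 4] (max |s|=5)
Stage 3 (SUM): sum[0..0]=0, sum[0..1]=5, sum[0..2]=5, sum[0..3]=9 -> [0, 5, 5, 9] (max |s|=9)
Stage 4 (CLIP -14 14): clip(0,-14,14)=0, clip(5,-14,14)=5, clip(5,-14,14)=5, clip(9,-14,14)=9 -> [0, 5, 5, 9] (max |s|=9)
Overall max amplitude: 9

Answer: 9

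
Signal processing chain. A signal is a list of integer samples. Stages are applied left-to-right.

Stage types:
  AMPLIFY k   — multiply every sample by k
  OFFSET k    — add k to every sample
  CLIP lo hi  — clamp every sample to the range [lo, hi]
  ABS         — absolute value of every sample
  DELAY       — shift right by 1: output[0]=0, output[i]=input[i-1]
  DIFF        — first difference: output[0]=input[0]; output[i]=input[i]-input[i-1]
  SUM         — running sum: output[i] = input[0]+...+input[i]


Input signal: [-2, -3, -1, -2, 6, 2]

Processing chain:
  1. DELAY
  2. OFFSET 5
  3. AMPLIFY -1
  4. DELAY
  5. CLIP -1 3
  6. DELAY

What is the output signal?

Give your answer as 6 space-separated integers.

Input: [-2, -3, -1, -2, 6, 2]
Stage 1 (DELAY): [0, -2, -3, -1, -2, 6] = [0, -2, -3, -1, -2, 6] -> [0, -2, -3, -1, -2, 6]
Stage 2 (OFFSET 5): 0+5=5, -2+5=3, -3+5=2, -1+5=4, -2+5=3, 6+5=11 -> [5, 3, 2, 4, 3, 11]
Stage 3 (AMPLIFY -1): 5*-1=-5, 3*-1=-3, 2*-1=-2, 4*-1=-4, 3*-1=-3, 11*-1=-11 -> [-5, -3, -2, -4, -3, -11]
Stage 4 (DELAY): [0, -5, -3, -2, -4, -3] = [0, -5, -3, -2, -4, -3] -> [0, -5, -3, -2, -4, -3]
Stage 5 (CLIP -1 3): clip(0,-1,3)=0, clip(-5,-1,3)=-1, clip(-3,-1,3)=-1, clip(-2,-1,3)=-1, clip(-4,-1,3)=-1, clip(-3,-1,3)=-1 -> [0, -1, -1, -1, -1, -1]
Stage 6 (DELAY): [0, 0, -1, -1, -1, -1] = [0, 0, -1, -1, -1, -1] -> [0, 0, -1, -1, -1, -1]

Answer: 0 0 -1 -1 -1 -1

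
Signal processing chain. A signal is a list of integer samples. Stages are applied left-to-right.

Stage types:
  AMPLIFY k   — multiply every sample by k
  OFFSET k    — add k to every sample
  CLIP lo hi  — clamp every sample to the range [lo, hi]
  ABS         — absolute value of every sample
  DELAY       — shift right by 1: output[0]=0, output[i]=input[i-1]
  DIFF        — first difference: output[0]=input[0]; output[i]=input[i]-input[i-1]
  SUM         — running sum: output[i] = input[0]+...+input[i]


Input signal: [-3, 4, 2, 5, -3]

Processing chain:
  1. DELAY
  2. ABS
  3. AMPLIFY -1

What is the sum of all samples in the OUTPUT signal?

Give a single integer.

Answer: -14

Derivation:
Input: [-3, 4, 2, 5, -3]
Stage 1 (DELAY): [0, -3, 4, 2, 5] = [0, -3, 4, 2, 5] -> [0, -3, 4, 2, 5]
Stage 2 (ABS): |0|=0, |-3|=3, |4|=4, |2|=2, |5|=5 -> [0, 3, 4, 2, 5]
Stage 3 (AMPLIFY -1): 0*-1=0, 3*-1=-3, 4*-1=-4, 2*-1=-2, 5*-1=-5 -> [0, -3, -4, -2, -5]
Output sum: -14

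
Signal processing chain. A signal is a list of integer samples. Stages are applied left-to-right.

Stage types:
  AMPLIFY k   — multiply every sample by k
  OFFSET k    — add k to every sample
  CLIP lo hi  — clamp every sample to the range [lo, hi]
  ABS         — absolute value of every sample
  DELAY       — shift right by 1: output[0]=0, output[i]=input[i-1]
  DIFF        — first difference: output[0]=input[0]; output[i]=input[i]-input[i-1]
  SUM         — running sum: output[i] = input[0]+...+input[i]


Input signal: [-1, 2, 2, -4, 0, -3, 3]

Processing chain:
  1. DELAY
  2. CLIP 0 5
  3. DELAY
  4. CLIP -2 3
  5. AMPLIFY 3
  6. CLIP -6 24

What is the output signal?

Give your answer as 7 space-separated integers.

Answer: 0 0 0 6 6 0 0

Derivation:
Input: [-1, 2, 2, -4, 0, -3, 3]
Stage 1 (DELAY): [0, -1, 2, 2, -4, 0, -3] = [0, -1, 2, 2, -4, 0, -3] -> [0, -1, 2, 2, -4, 0, -3]
Stage 2 (CLIP 0 5): clip(0,0,5)=0, clip(-1,0,5)=0, clip(2,0,5)=2, clip(2,0,5)=2, clip(-4,0,5)=0, clip(0,0,5)=0, clip(-3,0,5)=0 -> [0, 0, 2, 2, 0, 0, 0]
Stage 3 (DELAY): [0, 0, 0, 2, 2, 0, 0] = [0, 0, 0, 2, 2, 0, 0] -> [0, 0, 0, 2, 2, 0, 0]
Stage 4 (CLIP -2 3): clip(0,-2,3)=0, clip(0,-2,3)=0, clip(0,-2,3)=0, clip(2,-2,3)=2, clip(2,-2,3)=2, clip(0,-2,3)=0, clip(0,-2,3)=0 -> [0, 0, 0, 2, 2, 0, 0]
Stage 5 (AMPLIFY 3): 0*3=0, 0*3=0, 0*3=0, 2*3=6, 2*3=6, 0*3=0, 0*3=0 -> [0, 0, 0, 6, 6, 0, 0]
Stage 6 (CLIP -6 24): clip(0,-6,24)=0, clip(0,-6,24)=0, clip(0,-6,24)=0, clip(6,-6,24)=6, clip(6,-6,24)=6, clip(0,-6,24)=0, clip(0,-6,24)=0 -> [0, 0, 0, 6, 6, 0, 0]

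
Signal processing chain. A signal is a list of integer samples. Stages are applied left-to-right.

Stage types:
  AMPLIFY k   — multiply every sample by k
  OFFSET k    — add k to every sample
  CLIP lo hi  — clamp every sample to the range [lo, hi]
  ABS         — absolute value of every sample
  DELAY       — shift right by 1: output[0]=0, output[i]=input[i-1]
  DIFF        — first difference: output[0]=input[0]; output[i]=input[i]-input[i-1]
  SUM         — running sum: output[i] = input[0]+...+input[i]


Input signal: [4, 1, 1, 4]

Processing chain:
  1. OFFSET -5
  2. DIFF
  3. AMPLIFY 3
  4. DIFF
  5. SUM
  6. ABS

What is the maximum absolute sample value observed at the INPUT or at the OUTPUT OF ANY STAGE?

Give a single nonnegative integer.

Answer: 9

Derivation:
Input: [4, 1, 1, 4] (max |s|=4)
Stage 1 (OFFSET -5): 4+-5=-1, 1+-5=-4, 1+-5=-4, 4+-5=-1 -> [-1, -4, -4, -1] (max |s|=4)
Stage 2 (DIFF): s[0]=-1, -4--1=-3, -4--4=0, -1--4=3 -> [-1, -3, 0, 3] (max |s|=3)
Stage 3 (AMPLIFY 3): -1*3=-3, -3*3=-9, 0*3=0, 3*3=9 -> [-3, -9, 0, 9] (max |s|=9)
Stage 4 (DIFF): s[0]=-3, -9--3=-6, 0--9=9, 9-0=9 -> [-3, -6, 9, 9] (max |s|=9)
Stage 5 (SUM): sum[0..0]=-3, sum[0..1]=-9, sum[0..2]=0, sum[0..3]=9 -> [-3, -9, 0, 9] (max |s|=9)
Stage 6 (ABS): |-3|=3, |-9|=9, |0|=0, |9|=9 -> [3, 9, 0, 9] (max |s|=9)
Overall max amplitude: 9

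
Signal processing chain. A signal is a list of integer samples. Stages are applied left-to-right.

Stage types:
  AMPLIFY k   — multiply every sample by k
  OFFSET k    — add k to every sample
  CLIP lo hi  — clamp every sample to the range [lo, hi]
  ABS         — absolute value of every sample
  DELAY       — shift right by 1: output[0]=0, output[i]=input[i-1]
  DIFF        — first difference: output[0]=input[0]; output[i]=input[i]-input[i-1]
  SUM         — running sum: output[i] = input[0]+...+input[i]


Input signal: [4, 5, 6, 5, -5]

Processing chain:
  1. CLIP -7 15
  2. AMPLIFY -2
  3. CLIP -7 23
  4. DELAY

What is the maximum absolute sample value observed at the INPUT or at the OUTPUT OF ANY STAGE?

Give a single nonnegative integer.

Input: [4, 5, 6, 5, -5] (max |s|=6)
Stage 1 (CLIP -7 15): clip(4,-7,15)=4, clip(5,-7,15)=5, clip(6,-7,15)=6, clip(5,-7,15)=5, clip(-5,-7,15)=-5 -> [4, 5, 6, 5, -5] (max |s|=6)
Stage 2 (AMPLIFY -2): 4*-2=-8, 5*-2=-10, 6*-2=-12, 5*-2=-10, -5*-2=10 -> [-8, -10, -12, -10, 10] (max |s|=12)
Stage 3 (CLIP -7 23): clip(-8,-7,23)=-7, clip(-10,-7,23)=-7, clip(-12,-7,23)=-7, clip(-10,-7,23)=-7, clip(10,-7,23)=10 -> [-7, -7, -7, -7, 10] (max |s|=10)
Stage 4 (DELAY): [0, -7, -7, -7, -7] = [0, -7, -7, -7, -7] -> [0, -7, -7, -7, -7] (max |s|=7)
Overall max amplitude: 12

Answer: 12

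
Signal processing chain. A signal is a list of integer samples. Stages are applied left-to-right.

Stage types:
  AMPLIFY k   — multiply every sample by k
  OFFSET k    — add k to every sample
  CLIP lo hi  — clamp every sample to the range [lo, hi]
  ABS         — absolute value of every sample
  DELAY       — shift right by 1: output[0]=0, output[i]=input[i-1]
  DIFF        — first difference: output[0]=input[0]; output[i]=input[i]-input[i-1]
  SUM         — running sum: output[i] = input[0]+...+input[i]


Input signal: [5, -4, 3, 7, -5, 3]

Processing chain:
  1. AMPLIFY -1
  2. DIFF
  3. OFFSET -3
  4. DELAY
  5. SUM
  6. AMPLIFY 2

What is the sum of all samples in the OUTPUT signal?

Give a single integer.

Answer: -102

Derivation:
Input: [5, -4, 3, 7, -5, 3]
Stage 1 (AMPLIFY -1): 5*-1=-5, -4*-1=4, 3*-1=-3, 7*-1=-7, -5*-1=5, 3*-1=-3 -> [-5, 4, -3, -7, 5, -3]
Stage 2 (DIFF): s[0]=-5, 4--5=9, -3-4=-7, -7--3=-4, 5--7=12, -3-5=-8 -> [-5, 9, -7, -4, 12, -8]
Stage 3 (OFFSET -3): -5+-3=-8, 9+-3=6, -7+-3=-10, -4+-3=-7, 12+-3=9, -8+-3=-11 -> [-8, 6, -10, -7, 9, -11]
Stage 4 (DELAY): [0, -8, 6, -10, -7, 9] = [0, -8, 6, -10, -7, 9] -> [0, -8, 6, -10, -7, 9]
Stage 5 (SUM): sum[0..0]=0, sum[0..1]=-8, sum[0..2]=-2, sum[0..3]=-12, sum[0..4]=-19, sum[0..5]=-10 -> [0, -8, -2, -12, -19, -10]
Stage 6 (AMPLIFY 2): 0*2=0, -8*2=-16, -2*2=-4, -12*2=-24, -19*2=-38, -10*2=-20 -> [0, -16, -4, -24, -38, -20]
Output sum: -102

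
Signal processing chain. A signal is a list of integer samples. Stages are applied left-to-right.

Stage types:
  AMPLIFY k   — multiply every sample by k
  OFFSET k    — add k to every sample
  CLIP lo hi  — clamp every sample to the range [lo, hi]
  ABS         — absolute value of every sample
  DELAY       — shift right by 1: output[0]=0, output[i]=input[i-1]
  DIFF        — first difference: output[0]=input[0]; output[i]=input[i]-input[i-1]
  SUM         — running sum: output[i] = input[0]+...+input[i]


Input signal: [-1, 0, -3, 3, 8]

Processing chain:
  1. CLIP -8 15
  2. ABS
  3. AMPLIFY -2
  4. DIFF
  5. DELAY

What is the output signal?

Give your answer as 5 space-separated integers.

Input: [-1, 0, -3, 3, 8]
Stage 1 (CLIP -8 15): clip(-1,-8,15)=-1, clip(0,-8,15)=0, clip(-3,-8,15)=-3, clip(3,-8,15)=3, clip(8,-8,15)=8 -> [-1, 0, -3, 3, 8]
Stage 2 (ABS): |-1|=1, |0|=0, |-3|=3, |3|=3, |8|=8 -> [1, 0, 3, 3, 8]
Stage 3 (AMPLIFY -2): 1*-2=-2, 0*-2=0, 3*-2=-6, 3*-2=-6, 8*-2=-16 -> [-2, 0, -6, -6, -16]
Stage 4 (DIFF): s[0]=-2, 0--2=2, -6-0=-6, -6--6=0, -16--6=-10 -> [-2, 2, -6, 0, -10]
Stage 5 (DELAY): [0, -2, 2, -6, 0] = [0, -2, 2, -6, 0] -> [0, -2, 2, -6, 0]

Answer: 0 -2 2 -6 0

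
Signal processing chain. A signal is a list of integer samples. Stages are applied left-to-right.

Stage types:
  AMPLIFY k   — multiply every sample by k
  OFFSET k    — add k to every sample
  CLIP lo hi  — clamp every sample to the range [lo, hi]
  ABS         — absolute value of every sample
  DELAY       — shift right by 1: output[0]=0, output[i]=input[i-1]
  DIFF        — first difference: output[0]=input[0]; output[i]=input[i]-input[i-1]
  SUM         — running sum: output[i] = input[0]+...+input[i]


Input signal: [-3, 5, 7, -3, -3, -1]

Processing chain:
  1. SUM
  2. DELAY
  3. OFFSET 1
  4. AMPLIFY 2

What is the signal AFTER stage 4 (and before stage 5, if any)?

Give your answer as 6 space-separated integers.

Answer: 2 -4 6 20 14 8

Derivation:
Input: [-3, 5, 7, -3, -3, -1]
Stage 1 (SUM): sum[0..0]=-3, sum[0..1]=2, sum[0..2]=9, sum[0..3]=6, sum[0..4]=3, sum[0..5]=2 -> [-3, 2, 9, 6, 3, 2]
Stage 2 (DELAY): [0, -3, 2, 9, 6, 3] = [0, -3, 2, 9, 6, 3] -> [0, -3, 2, 9, 6, 3]
Stage 3 (OFFSET 1): 0+1=1, -3+1=-2, 2+1=3, 9+1=10, 6+1=7, 3+1=4 -> [1, -2, 3, 10, 7, 4]
Stage 4 (AMPLIFY 2): 1*2=2, -2*2=-4, 3*2=6, 10*2=20, 7*2=14, 4*2=8 -> [2, -4, 6, 20, 14, 8]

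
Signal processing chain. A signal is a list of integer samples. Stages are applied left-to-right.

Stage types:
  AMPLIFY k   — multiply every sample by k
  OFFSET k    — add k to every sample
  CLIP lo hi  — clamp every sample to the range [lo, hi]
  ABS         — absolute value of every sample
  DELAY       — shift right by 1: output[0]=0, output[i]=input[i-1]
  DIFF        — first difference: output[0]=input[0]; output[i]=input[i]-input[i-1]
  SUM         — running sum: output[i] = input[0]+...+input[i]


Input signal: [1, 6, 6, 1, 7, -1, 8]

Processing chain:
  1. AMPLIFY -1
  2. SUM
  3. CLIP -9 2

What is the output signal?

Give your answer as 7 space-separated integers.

Answer: -1 -7 -9 -9 -9 -9 -9

Derivation:
Input: [1, 6, 6, 1, 7, -1, 8]
Stage 1 (AMPLIFY -1): 1*-1=-1, 6*-1=-6, 6*-1=-6, 1*-1=-1, 7*-1=-7, -1*-1=1, 8*-1=-8 -> [-1, -6, -6, -1, -7, 1, -8]
Stage 2 (SUM): sum[0..0]=-1, sum[0..1]=-7, sum[0..2]=-13, sum[0..3]=-14, sum[0..4]=-21, sum[0..5]=-20, sum[0..6]=-28 -> [-1, -7, -13, -14, -21, -20, -28]
Stage 3 (CLIP -9 2): clip(-1,-9,2)=-1, clip(-7,-9,2)=-7, clip(-13,-9,2)=-9, clip(-14,-9,2)=-9, clip(-21,-9,2)=-9, clip(-20,-9,2)=-9, clip(-28,-9,2)=-9 -> [-1, -7, -9, -9, -9, -9, -9]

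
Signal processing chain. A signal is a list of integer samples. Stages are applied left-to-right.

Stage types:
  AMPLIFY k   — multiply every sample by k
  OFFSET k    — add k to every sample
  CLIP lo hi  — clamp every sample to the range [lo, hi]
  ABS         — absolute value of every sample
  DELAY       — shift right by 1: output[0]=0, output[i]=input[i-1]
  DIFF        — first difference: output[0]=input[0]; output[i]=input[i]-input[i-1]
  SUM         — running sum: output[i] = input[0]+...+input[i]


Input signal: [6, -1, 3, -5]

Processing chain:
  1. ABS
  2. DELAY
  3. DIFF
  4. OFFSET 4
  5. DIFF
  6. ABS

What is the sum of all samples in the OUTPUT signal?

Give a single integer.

Input: [6, -1, 3, -5]
Stage 1 (ABS): |6|=6, |-1|=1, |3|=3, |-5|=5 -> [6, 1, 3, 5]
Stage 2 (DELAY): [0, 6, 1, 3] = [0, 6, 1, 3] -> [0, 6, 1, 3]
Stage 3 (DIFF): s[0]=0, 6-0=6, 1-6=-5, 3-1=2 -> [0, 6, -5, 2]
Stage 4 (OFFSET 4): 0+4=4, 6+4=10, -5+4=-1, 2+4=6 -> [4, 10, -1, 6]
Stage 5 (DIFF): s[0]=4, 10-4=6, -1-10=-11, 6--1=7 -> [4, 6, -11, 7]
Stage 6 (ABS): |4|=4, |6|=6, |-11|=11, |7|=7 -> [4, 6, 11, 7]
Output sum: 28

Answer: 28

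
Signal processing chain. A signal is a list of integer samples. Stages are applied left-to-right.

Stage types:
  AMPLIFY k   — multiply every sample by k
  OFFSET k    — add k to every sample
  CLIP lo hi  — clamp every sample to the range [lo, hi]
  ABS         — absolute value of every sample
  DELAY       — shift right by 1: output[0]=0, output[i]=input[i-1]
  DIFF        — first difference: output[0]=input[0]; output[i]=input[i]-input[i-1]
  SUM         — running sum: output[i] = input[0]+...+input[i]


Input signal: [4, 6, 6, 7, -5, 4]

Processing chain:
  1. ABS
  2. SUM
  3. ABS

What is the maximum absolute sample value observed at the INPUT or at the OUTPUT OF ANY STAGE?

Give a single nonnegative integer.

Input: [4, 6, 6, 7, -5, 4] (max |s|=7)
Stage 1 (ABS): |4|=4, |6|=6, |6|=6, |7|=7, |-5|=5, |4|=4 -> [4, 6, 6, 7, 5, 4] (max |s|=7)
Stage 2 (SUM): sum[0..0]=4, sum[0..1]=10, sum[0..2]=16, sum[0..3]=23, sum[0..4]=28, sum[0..5]=32 -> [4, 10, 16, 23, 28, 32] (max |s|=32)
Stage 3 (ABS): |4|=4, |10|=10, |16|=16, |23|=23, |28|=28, |32|=32 -> [4, 10, 16, 23, 28, 32] (max |s|=32)
Overall max amplitude: 32

Answer: 32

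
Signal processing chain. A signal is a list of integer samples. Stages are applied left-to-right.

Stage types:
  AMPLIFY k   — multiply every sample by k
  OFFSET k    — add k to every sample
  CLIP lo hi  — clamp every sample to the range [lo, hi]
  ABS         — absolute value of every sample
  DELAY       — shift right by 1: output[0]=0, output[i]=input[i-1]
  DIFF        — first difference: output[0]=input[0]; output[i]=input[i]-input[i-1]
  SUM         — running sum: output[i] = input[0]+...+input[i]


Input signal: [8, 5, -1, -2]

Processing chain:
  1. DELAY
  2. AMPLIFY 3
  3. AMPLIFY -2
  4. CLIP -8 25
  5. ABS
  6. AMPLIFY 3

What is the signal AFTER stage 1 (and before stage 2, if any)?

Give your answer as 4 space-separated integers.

Input: [8, 5, -1, -2]
Stage 1 (DELAY): [0, 8, 5, -1] = [0, 8, 5, -1] -> [0, 8, 5, -1]

Answer: 0 8 5 -1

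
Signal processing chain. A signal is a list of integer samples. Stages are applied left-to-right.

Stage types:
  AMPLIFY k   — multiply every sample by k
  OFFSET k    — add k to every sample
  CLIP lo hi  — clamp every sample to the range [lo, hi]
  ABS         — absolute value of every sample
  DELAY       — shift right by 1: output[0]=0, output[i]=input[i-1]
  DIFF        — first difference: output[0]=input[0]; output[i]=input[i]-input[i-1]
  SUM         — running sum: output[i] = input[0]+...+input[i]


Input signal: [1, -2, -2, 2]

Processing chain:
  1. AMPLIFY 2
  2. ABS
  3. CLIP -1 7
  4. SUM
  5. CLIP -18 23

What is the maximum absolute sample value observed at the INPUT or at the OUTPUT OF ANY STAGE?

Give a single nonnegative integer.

Input: [1, -2, -2, 2] (max |s|=2)
Stage 1 (AMPLIFY 2): 1*2=2, -2*2=-4, -2*2=-4, 2*2=4 -> [2, -4, -4, 4] (max |s|=4)
Stage 2 (ABS): |2|=2, |-4|=4, |-4|=4, |4|=4 -> [2, 4, 4, 4] (max |s|=4)
Stage 3 (CLIP -1 7): clip(2,-1,7)=2, clip(4,-1,7)=4, clip(4,-1,7)=4, clip(4,-1,7)=4 -> [2, 4, 4, 4] (max |s|=4)
Stage 4 (SUM): sum[0..0]=2, sum[0..1]=6, sum[0..2]=10, sum[0..3]=14 -> [2, 6, 10, 14] (max |s|=14)
Stage 5 (CLIP -18 23): clip(2,-18,23)=2, clip(6,-18,23)=6, clip(10,-18,23)=10, clip(14,-18,23)=14 -> [2, 6, 10, 14] (max |s|=14)
Overall max amplitude: 14

Answer: 14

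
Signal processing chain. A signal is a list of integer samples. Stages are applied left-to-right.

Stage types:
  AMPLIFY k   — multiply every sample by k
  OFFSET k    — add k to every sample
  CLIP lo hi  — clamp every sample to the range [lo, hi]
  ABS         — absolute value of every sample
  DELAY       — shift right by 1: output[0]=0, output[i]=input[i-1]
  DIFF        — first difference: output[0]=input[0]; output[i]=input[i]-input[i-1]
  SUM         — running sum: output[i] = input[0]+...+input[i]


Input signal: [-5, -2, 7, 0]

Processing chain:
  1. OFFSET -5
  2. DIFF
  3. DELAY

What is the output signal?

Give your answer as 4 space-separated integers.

Input: [-5, -2, 7, 0]
Stage 1 (OFFSET -5): -5+-5=-10, -2+-5=-7, 7+-5=2, 0+-5=-5 -> [-10, -7, 2, -5]
Stage 2 (DIFF): s[0]=-10, -7--10=3, 2--7=9, -5-2=-7 -> [-10, 3, 9, -7]
Stage 3 (DELAY): [0, -10, 3, 9] = [0, -10, 3, 9] -> [0, -10, 3, 9]

Answer: 0 -10 3 9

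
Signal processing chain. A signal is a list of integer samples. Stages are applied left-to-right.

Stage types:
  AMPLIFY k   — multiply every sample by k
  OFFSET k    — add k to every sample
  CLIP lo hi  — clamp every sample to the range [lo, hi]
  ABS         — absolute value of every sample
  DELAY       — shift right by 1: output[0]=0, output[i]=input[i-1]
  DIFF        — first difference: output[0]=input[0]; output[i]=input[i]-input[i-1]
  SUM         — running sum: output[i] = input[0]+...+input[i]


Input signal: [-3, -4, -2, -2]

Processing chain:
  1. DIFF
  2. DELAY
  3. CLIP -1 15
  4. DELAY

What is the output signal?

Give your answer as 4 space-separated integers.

Answer: 0 0 -1 -1

Derivation:
Input: [-3, -4, -2, -2]
Stage 1 (DIFF): s[0]=-3, -4--3=-1, -2--4=2, -2--2=0 -> [-3, -1, 2, 0]
Stage 2 (DELAY): [0, -3, -1, 2] = [0, -3, -1, 2] -> [0, -3, -1, 2]
Stage 3 (CLIP -1 15): clip(0,-1,15)=0, clip(-3,-1,15)=-1, clip(-1,-1,15)=-1, clip(2,-1,15)=2 -> [0, -1, -1, 2]
Stage 4 (DELAY): [0, 0, -1, -1] = [0, 0, -1, -1] -> [0, 0, -1, -1]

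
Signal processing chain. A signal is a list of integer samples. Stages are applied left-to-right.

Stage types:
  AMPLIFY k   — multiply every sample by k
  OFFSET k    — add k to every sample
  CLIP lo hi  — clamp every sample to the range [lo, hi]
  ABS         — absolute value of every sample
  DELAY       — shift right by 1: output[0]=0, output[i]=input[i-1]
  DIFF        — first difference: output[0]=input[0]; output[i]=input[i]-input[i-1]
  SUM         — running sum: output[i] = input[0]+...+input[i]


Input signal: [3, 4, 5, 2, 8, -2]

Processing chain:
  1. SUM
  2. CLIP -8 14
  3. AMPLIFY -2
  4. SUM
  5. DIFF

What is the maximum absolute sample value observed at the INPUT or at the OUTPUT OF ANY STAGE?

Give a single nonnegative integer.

Input: [3, 4, 5, 2, 8, -2] (max |s|=8)
Stage 1 (SUM): sum[0..0]=3, sum[0..1]=7, sum[0..2]=12, sum[0..3]=14, sum[0..4]=22, sum[0..5]=20 -> [3, 7, 12, 14, 22, 20] (max |s|=22)
Stage 2 (CLIP -8 14): clip(3,-8,14)=3, clip(7,-8,14)=7, clip(12,-8,14)=12, clip(14,-8,14)=14, clip(22,-8,14)=14, clip(20,-8,14)=14 -> [3, 7, 12, 14, 14, 14] (max |s|=14)
Stage 3 (AMPLIFY -2): 3*-2=-6, 7*-2=-14, 12*-2=-24, 14*-2=-28, 14*-2=-28, 14*-2=-28 -> [-6, -14, -24, -28, -28, -28] (max |s|=28)
Stage 4 (SUM): sum[0..0]=-6, sum[0..1]=-20, sum[0..2]=-44, sum[0..3]=-72, sum[0..4]=-100, sum[0..5]=-128 -> [-6, -20, -44, -72, -100, -128] (max |s|=128)
Stage 5 (DIFF): s[0]=-6, -20--6=-14, -44--20=-24, -72--44=-28, -100--72=-28, -128--100=-28 -> [-6, -14, -24, -28, -28, -28] (max |s|=28)
Overall max amplitude: 128

Answer: 128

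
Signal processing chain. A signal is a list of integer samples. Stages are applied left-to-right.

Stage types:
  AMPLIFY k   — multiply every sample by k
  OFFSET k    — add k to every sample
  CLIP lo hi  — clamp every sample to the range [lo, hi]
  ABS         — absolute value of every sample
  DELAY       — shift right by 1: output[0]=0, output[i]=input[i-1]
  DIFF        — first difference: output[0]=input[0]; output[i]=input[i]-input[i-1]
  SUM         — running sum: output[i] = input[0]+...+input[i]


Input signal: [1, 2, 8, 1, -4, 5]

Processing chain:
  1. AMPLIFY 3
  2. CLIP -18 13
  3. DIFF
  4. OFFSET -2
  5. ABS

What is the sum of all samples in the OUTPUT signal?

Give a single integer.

Input: [1, 2, 8, 1, -4, 5]
Stage 1 (AMPLIFY 3): 1*3=3, 2*3=6, 8*3=24, 1*3=3, -4*3=-12, 5*3=15 -> [3, 6, 24, 3, -12, 15]
Stage 2 (CLIP -18 13): clip(3,-18,13)=3, clip(6,-18,13)=6, clip(24,-18,13)=13, clip(3,-18,13)=3, clip(-12,-18,13)=-12, clip(15,-18,13)=13 -> [3, 6, 13, 3, -12, 13]
Stage 3 (DIFF): s[0]=3, 6-3=3, 13-6=7, 3-13=-10, -12-3=-15, 13--12=25 -> [3, 3, 7, -10, -15, 25]
Stage 4 (OFFSET -2): 3+-2=1, 3+-2=1, 7+-2=5, -10+-2=-12, -15+-2=-17, 25+-2=23 -> [1, 1, 5, -12, -17, 23]
Stage 5 (ABS): |1|=1, |1|=1, |5|=5, |-12|=12, |-17|=17, |23|=23 -> [1, 1, 5, 12, 17, 23]
Output sum: 59

Answer: 59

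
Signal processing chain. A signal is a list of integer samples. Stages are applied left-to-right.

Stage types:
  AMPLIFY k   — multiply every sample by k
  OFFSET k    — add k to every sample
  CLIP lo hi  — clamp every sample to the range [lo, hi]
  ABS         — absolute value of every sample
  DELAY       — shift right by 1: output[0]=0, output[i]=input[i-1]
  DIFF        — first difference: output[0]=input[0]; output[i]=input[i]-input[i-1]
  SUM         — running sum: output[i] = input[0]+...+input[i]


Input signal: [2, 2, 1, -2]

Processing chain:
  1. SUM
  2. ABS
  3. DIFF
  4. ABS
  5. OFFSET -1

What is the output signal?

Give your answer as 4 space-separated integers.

Input: [2, 2, 1, -2]
Stage 1 (SUM): sum[0..0]=2, sum[0..1]=4, sum[0..2]=5, sum[0..3]=3 -> [2, 4, 5, 3]
Stage 2 (ABS): |2|=2, |4|=4, |5|=5, |3|=3 -> [2, 4, 5, 3]
Stage 3 (DIFF): s[0]=2, 4-2=2, 5-4=1, 3-5=-2 -> [2, 2, 1, -2]
Stage 4 (ABS): |2|=2, |2|=2, |1|=1, |-2|=2 -> [2, 2, 1, 2]
Stage 5 (OFFSET -1): 2+-1=1, 2+-1=1, 1+-1=0, 2+-1=1 -> [1, 1, 0, 1]

Answer: 1 1 0 1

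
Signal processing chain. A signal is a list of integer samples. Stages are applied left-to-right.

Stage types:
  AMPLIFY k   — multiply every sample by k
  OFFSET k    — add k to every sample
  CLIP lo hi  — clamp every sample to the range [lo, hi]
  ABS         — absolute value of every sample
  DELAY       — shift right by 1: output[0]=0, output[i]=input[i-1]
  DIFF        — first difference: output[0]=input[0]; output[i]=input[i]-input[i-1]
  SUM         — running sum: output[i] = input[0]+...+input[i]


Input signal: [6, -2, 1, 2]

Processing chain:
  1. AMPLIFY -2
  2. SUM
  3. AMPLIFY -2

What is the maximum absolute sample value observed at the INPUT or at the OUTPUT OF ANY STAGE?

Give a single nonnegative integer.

Input: [6, -2, 1, 2] (max |s|=6)
Stage 1 (AMPLIFY -2): 6*-2=-12, -2*-2=4, 1*-2=-2, 2*-2=-4 -> [-12, 4, -2, -4] (max |s|=12)
Stage 2 (SUM): sum[0..0]=-12, sum[0..1]=-8, sum[0..2]=-10, sum[0..3]=-14 -> [-12, -8, -10, -14] (max |s|=14)
Stage 3 (AMPLIFY -2): -12*-2=24, -8*-2=16, -10*-2=20, -14*-2=28 -> [24, 16, 20, 28] (max |s|=28)
Overall max amplitude: 28

Answer: 28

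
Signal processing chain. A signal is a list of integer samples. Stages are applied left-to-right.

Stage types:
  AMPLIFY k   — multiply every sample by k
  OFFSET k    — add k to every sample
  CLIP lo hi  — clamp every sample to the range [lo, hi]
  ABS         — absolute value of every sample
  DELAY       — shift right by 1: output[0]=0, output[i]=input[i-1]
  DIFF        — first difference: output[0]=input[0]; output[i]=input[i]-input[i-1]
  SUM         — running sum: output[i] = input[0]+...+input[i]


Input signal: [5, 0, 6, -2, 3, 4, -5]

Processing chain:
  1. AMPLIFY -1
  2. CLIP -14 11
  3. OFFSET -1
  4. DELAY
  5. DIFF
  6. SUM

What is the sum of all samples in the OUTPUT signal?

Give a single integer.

Answer: -22

Derivation:
Input: [5, 0, 6, -2, 3, 4, -5]
Stage 1 (AMPLIFY -1): 5*-1=-5, 0*-1=0, 6*-1=-6, -2*-1=2, 3*-1=-3, 4*-1=-4, -5*-1=5 -> [-5, 0, -6, 2, -3, -4, 5]
Stage 2 (CLIP -14 11): clip(-5,-14,11)=-5, clip(0,-14,11)=0, clip(-6,-14,11)=-6, clip(2,-14,11)=2, clip(-3,-14,11)=-3, clip(-4,-14,11)=-4, clip(5,-14,11)=5 -> [-5, 0, -6, 2, -3, -4, 5]
Stage 3 (OFFSET -1): -5+-1=-6, 0+-1=-1, -6+-1=-7, 2+-1=1, -3+-1=-4, -4+-1=-5, 5+-1=4 -> [-6, -1, -7, 1, -4, -5, 4]
Stage 4 (DELAY): [0, -6, -1, -7, 1, -4, -5] = [0, -6, -1, -7, 1, -4, -5] -> [0, -6, -1, -7, 1, -4, -5]
Stage 5 (DIFF): s[0]=0, -6-0=-6, -1--6=5, -7--1=-6, 1--7=8, -4-1=-5, -5--4=-1 -> [0, -6, 5, -6, 8, -5, -1]
Stage 6 (SUM): sum[0..0]=0, sum[0..1]=-6, sum[0..2]=-1, sum[0..3]=-7, sum[0..4]=1, sum[0..5]=-4, sum[0..6]=-5 -> [0, -6, -1, -7, 1, -4, -5]
Output sum: -22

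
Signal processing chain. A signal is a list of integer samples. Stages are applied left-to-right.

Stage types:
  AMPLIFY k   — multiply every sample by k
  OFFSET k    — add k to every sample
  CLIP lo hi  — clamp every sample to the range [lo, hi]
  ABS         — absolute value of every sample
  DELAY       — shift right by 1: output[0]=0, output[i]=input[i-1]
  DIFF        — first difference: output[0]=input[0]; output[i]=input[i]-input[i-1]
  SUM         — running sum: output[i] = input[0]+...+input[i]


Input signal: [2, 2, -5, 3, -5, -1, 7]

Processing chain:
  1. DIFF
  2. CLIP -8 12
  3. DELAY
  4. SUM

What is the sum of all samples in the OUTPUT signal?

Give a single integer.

Input: [2, 2, -5, 3, -5, -1, 7]
Stage 1 (DIFF): s[0]=2, 2-2=0, -5-2=-7, 3--5=8, -5-3=-8, -1--5=4, 7--1=8 -> [2, 0, -7, 8, -8, 4, 8]
Stage 2 (CLIP -8 12): clip(2,-8,12)=2, clip(0,-8,12)=0, clip(-7,-8,12)=-7, clip(8,-8,12)=8, clip(-8,-8,12)=-8, clip(4,-8,12)=4, clip(8,-8,12)=8 -> [2, 0, -7, 8, -8, 4, 8]
Stage 3 (DELAY): [0, 2, 0, -7, 8, -8, 4] = [0, 2, 0, -7, 8, -8, 4] -> [0, 2, 0, -7, 8, -8, 4]
Stage 4 (SUM): sum[0..0]=0, sum[0..1]=2, sum[0..2]=2, sum[0..3]=-5, sum[0..4]=3, sum[0..5]=-5, sum[0..6]=-1 -> [0, 2, 2, -5, 3, -5, -1]
Output sum: -4

Answer: -4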